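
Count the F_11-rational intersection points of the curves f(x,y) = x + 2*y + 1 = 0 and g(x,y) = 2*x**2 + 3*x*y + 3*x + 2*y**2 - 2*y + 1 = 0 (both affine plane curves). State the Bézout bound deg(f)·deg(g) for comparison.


Common zeros: {(3, 9), (10, 0)}; count = 2; Bézout bound = 2.

deg(f) = 1, deg(g) = 2, so Bézout bound = 2.
Scan x ∈ F_11. For each x, list the y ∈ F_11 with f(x, y) ≡ 0 and those with g(x, y) ≡ 0 (mod 11); the common zeros in that column are the intersection.
  x = 0: f ≡ 0 at y ∈ {5}; g ≡ 0 at y ∈ ∅; common: ∅.
  x = 1: f ≡ 0 at y ∈ {10}; g ≡ 0 at y ∈ ∅; common: ∅.
  x = 2: f ≡ 0 at y ∈ {4}; g ≡ 0 at y ∈ ∅; common: ∅.
  x = 3: f ≡ 0 at y ∈ {9}; g ≡ 0 at y ∈ {4, 9}; common: {9}.
  x = 4: f ≡ 0 at y ∈ {3}; g ≡ 0 at y ∈ {8, 9}; common: ∅.
  x = 5: f ≡ 0 at y ∈ {8}; g ≡ 0 at y ∈ {0, 10}; common: ∅.
  x = 6: f ≡ 0 at y ∈ {2}; g ≡ 0 at y ∈ {4, 10}; common: ∅.
  x = 7: f ≡ 0 at y ∈ {7}; g ≡ 0 at y ∈ ∅; common: ∅.
  x = 8: f ≡ 0 at y ∈ {1}; g ≡ 0 at y ∈ ∅; common: ∅.
  x = 9: f ≡ 0 at y ∈ {6}; g ≡ 0 at y ∈ ∅; common: ∅.
  x = 10: f ≡ 0 at y ∈ {0}; g ≡ 0 at y ∈ {0, 8}; common: {0}.
Collecting: common zeros = {(3, 9), (10, 0)}, so the count is 2.
Comparison with the Bézout bound: 2 ≤ 2 = deg(f)·deg(g), as expected for curves with no common component (the bound is attained).


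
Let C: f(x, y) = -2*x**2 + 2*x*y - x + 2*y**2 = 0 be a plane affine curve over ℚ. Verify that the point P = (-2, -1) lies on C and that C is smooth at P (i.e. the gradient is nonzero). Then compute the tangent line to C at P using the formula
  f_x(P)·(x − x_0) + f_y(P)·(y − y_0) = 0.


Tangent line at P: 5*x - 8*y + 2 = 0.

Step 1: f(-2, -1) = 0, so P lies on C.
Step 2: partial derivatives
  f_x(x, y) = -4*x + 2*y - 1, f_y(x, y) = 2*x + 4*y.
  f_x(P) = 5, f_y(P) = -8 (gradient nonzero, so P is smooth).
Step 3: tangent line at P: 5·(x − -2) + -8·(y − -1) = 0.
Expanding: 5*x - 8*y + 2 = 0.


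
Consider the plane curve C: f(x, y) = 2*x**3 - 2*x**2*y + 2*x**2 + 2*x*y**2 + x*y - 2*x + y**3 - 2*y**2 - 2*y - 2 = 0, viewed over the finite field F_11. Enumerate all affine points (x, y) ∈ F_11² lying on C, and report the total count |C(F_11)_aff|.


Affine F_11-points: {(0, 4), (1, 0), (1, 5), (1, 6), (2, 8), (3, 7), (4, 5), (6, 7), (7, 2), (7, 6), (8, 6), (8, 7), (10, 0), (10, 5), (10, 10)}; count = 15.

For each of the 121 pairs (x, y) ∈ F_11², evaluate f(x, y) mod 11. Record the zeros.
  x = 0: [0↦9, 1↦6, 2↦5, 3↦1, 4↦0, 5↦8, 6↦9, 7↦9, 8↦3, 9↦8, 10↦8]  zeros at y ∈ {4}
  x = 1: [0↦0, 1↦9, 2↦2, 3↦7, 4↦8, 5↦0, 6↦0, 7↦3, 8↦4, 9↦9, 10↦2]  zeros at y ∈ {0, 5, 6}
  x = 2: [0↦7, 1↦2, 2↦7, 3↦6, 4↦5, 5↦10, 6↦5, 7↦7, 8↦0, 9↦1, 10↦5]  zeros at y ∈ {8}
  x = 3: [0↦9, 1↦8, 2↦10, 3↦10, 4↦3, 5↦6, 6↦3, 7↦0, 8↦3, 9↦7, 10↦7]  zeros at y ∈ {7}
  x = 4: [0↦7, 1↦6, 2↦1, 3↦9, 4↦3, 5↦0, 6↦6, 7↦5, 8↦3, 9↦6, 10↦9]  zeros at y ∈ {5}
  x = 5: [0↦2, 1↦8, 2↦3, 3↦4, 4↦6, 5↦4, 6↦4, 7↦1, 8↦1, 9↦10, 10↦1]  zeros at y ∈ ∅
  x = 6: [0↦6, 1↦4, 2↦6, 3↦7, 4↦2, 5↦8, 6↦9, 7↦0, 8↦9, 9↦9, 10↦6]  zeros at y ∈ {7}
  x = 7: [0↦9, 1↦6, 2↦0, 3↦8, 4↦3, 5↦2, 6↦0, 7↦3, 8↦6, 9↦4, 10↦3]  zeros at y ∈ {2, 6}
  x = 8: [0↦1, 1↦4, 2↦8, 3↦8, 4↦10, 5↦9, 6↦0, 7↦0, 8↦4, 9↦7, 10↦4]  zeros at y ∈ {6, 7}
  x = 9: [0↦5, 1↦10, 2↦9, 3↦8, 4↦2, 5↦8, 6↦10, 7↦3, 8↦4, 9↦8, 10↦10]  zeros at y ∈ ∅
  x = 10: [0↦0, 1↦3, 2↦4, 3↦9, 4↦2, 5↦0, 6↦9, 7↦2, 8↦7, 9↦8, 10↦0]  zeros at y ∈ {0, 5, 10}
Collecting zeros: affine points = {(0, 4), (1, 0), (1, 5), (1, 6), (2, 8), (3, 7), (4, 5), (6, 7), (7, 2), (7, 6), (8, 6), (8, 7), (10, 0), (10, 5), (10, 10)}.
Total count |C(F_11)_aff| = 15.


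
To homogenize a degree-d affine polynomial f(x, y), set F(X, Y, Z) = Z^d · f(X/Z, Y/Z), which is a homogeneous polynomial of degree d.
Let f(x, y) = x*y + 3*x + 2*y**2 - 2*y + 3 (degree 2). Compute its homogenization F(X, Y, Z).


F(X, Y, Z) = X*Y + 3*X*Z + 2*Y**2 - 2*Y*Z + 3*Z**2

deg(f) = 2.
Substitute x = X/Z, y = Y/Z into f, then multiply by Z^2.
  monomial 1·x^1·y^1 ↦ 1·X^1·Y^1·Z^0.
  monomial 3·x^1·y^0 ↦ 3·X^1·Y^0·Z^1.
  monomial 2·x^0·y^2 ↦ 2·X^0·Y^2·Z^0.
  monomial -2·x^0·y^1 ↦ -2·X^0·Y^1·Z^1.
  monomial 3·x^0·y^0 ↦ 3·X^0·Y^0·Z^2.
Collecting: F(X, Y, Z) = X*Y + 3*X*Z + 2*Y**2 - 2*Y*Z + 3*Z**2.


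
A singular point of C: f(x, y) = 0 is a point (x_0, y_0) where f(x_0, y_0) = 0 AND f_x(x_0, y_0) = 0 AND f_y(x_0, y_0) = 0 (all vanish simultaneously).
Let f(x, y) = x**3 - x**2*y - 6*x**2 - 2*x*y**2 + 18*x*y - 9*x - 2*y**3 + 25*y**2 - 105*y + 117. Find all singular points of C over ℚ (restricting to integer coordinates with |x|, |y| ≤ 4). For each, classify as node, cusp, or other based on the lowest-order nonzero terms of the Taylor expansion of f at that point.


Singular points: {(3, 3)}; classification: cusp.

Compute partial derivatives:
  f_x = 3*x**2 - 2*x*y - 12*x - 2*y**2 + 18*y - 9.
  f_y = -x**2 - 4*x*y + 18*x - 6*y**2 + 50*y - 105.
Scan x_0 ∈ {−4, ..., 4}. For each x_0, f_y(x_0, y) is a polynomial in y; find its integer roots y ∈ {−4, ..., 4}, then test f_x and f at those candidates.
  x = -4: f_y(-4, y) = -6*y**2 + 66*y - 193; no integer root y with |y| ≤ 4.
  x = -3: f_y(-3, y) = -6*y**2 + 62*y - 168; no integer root y with |y| ≤ 4.
  x = -2: f_y(-2, y) = -6*y**2 + 58*y - 145; no integer root y with |y| ≤ 4.
  x = -1: f_y(-1, y) = -6*y**2 + 54*y - 124; no integer root y with |y| ≤ 4.
  x = 0: f_y(0, y) = -6*y**2 + 50*y - 105; no integer root y with |y| ≤ 4.
  x = 1: f_y(1, y) = -6*y**2 + 46*y - 88; vanishes at y ∈ {4}. (1, 4): f_x = 14 ≠ 0.
  x = 2: f_y(2, y) = -6*y**2 + 42*y - 73; no integer root y with |y| ≤ 4.
  x = 3: f_y(3, y) = -6*y**2 + 38*y - 60; vanishes at y ∈ {3}. (3, 3): f_x = 0, f = 0 — SINGULAR.
  x = 4: f_y(4, y) = -6*y**2 + 34*y - 49; no integer root y with |y| ≤ 4.
Only singular point on the grid: (3, 3).
Classify: substitute x = 3 + u, y = 3 + v and expand: f = u**3 - u**2*v - 2*u*v**2 - 2*v**3 + v**2.
No constant or linear terms (consistent with a singular point). Quadratic part: v**2. Cubic part: u**3 - u**2*v - 2*u*v**2 - 2*v**3.
The quadratic part v**2 is a perfect square, so there is a single (double) tangent line v = 0, i.e. y = 3. Restricting the cubic part to that line (v = 0) leaves u**3 ≠ 0, so f is not divisible by v and the branch is v² ≈ -u**3 to lowest order — this is a cusp.
Classification: cusp.


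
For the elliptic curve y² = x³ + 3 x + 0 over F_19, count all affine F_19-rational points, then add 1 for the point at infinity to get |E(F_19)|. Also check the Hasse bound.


Affine points = {(0, 0), (1, 2), (1, 17), (3, 6), (3, 13), (4, 0), (5, 8), (5, 11), (6, 5), (6, 14), (8, 2), (8, 17), (10, 2), (10, 17), (12, 4), (12, 15), (15, 0), (17, 9), (17, 10)}; affine count = 19; |E(F_19)| = 20.

Discriminant check: Δ ∝ 4a³ + 27b² = 4·3³ + 27·0² = 4·27 + 27·0 ≡ 13 (mod 19). Nonzero ⇒ E is nonsingular.
For each x ∈ F_19, compute rhs = x³ + 3·x + 0 mod 19, then count y ∈ F_19 with y² ≡ rhs.
  x = 0: rhs = 0, matching y values: 0 (1 points).
  x = 1: rhs = 4, matching y values: 2, 17 (2 points).
  x = 2: rhs = 14, matching y values: none (0 points).
  x = 3: rhs = 17, matching y values: 6, 13 (2 points).
  x = 4: rhs = 0, matching y values: 0 (1 points).
  x = 5: rhs = 7, matching y values: 8, 11 (2 points).
  x = 6: rhs = 6, matching y values: 5, 14 (2 points).
  x = 7: rhs = 3, matching y values: none (0 points).
  x = 8: rhs = 4, matching y values: 2, 17 (2 points).
  x = 9: rhs = 15, matching y values: none (0 points).
  x = 10: rhs = 4, matching y values: 2, 17 (2 points).
  x = 11: rhs = 15, matching y values: none (0 points).
  x = 12: rhs = 16, matching y values: 4, 15 (2 points).
  x = 13: rhs = 13, matching y values: none (0 points).
  x = 14: rhs = 12, matching y values: none (0 points).
  x = 15: rhs = 0, matching y values: 0 (1 points).
  x = 16: rhs = 2, matching y values: none (0 points).
  x = 17: rhs = 5, matching y values: 9, 10 (2 points).
  x = 18: rhs = 15, matching y values: none (0 points).
Total affine count: 19.
Full point count |E(F_19)| = 19 + 1 = 20.
Hasse bound: |20 − (19+1)| = |0| = 0 ≤ 2√19 ≈ 8.7178 ✓.


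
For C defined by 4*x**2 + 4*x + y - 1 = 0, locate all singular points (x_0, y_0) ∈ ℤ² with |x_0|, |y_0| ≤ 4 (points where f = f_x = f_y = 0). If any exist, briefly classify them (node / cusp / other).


No singular points in the scanned grid; C is smooth there.

Compute partial derivatives:
  f_x = 8*x + 4.
  f_y = 1.
f_y = 1 is a nonzero constant, so f_y never vanishes: no point (x, y) can satisfy f = f_x = f_y = 0. In particular no (x, y) ∈ {−4, ..., 4}² is singular; the curve is smooth.


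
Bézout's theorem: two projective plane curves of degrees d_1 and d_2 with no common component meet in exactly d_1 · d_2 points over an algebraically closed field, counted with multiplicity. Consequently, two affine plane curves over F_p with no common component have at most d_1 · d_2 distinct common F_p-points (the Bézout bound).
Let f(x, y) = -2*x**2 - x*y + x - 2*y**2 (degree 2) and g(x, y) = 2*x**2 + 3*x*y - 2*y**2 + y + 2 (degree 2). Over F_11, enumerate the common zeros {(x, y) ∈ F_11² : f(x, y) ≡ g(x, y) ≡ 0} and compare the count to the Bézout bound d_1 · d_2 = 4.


Common zeros: ∅; count = 0; Bézout bound = 4.

deg(f) = 2, deg(g) = 2, so Bézout bound = 4.
Scan x ∈ F_11. For each x, list the y ∈ F_11 with f(x, y) ≡ 0 and those with g(x, y) ≡ 0 (mod 11); the common zeros in that column are the intersection.
  x = 0: f ≡ 0 at y ∈ {0}; g ≡ 0 at y ∈ ∅; common: ∅.
  x = 1: f ≡ 0 at y ∈ {2, 3}; g ≡ 0 at y ∈ {6, 7}; common: ∅.
  x = 2: f ≡ 0 at y ∈ {5}; g ≡ 0 at y ∈ ∅; common: ∅.
  x = 3: f ≡ 0 at y ∈ ∅; g ≡ 0 at y ∈ ∅; common: ∅.
  x = 4: f ≡ 0 at y ∈ {2, 7}; g ≡ 0 at y ∈ {3, 9}; common: ∅.
  x = 5: f ≡ 0 at y ∈ ∅; g ≡ 0 at y ∈ {1, 7}; common: ∅.
  x = 6: f ≡ 0 at y ∈ {0, 8}; g ≡ 0 at y ∈ ∅; common: ∅.
  x = 7: f ≡ 0 at y ∈ {5, 8}; g ≡ 0 at y ∈ ∅; common: ∅.
  x = 8: f ≡ 0 at y ∈ ∅; g ≡ 0 at y ∈ {3, 4}; common: ∅.
  x = 9: f ≡ 0 at y ∈ {3, 9}; g ≡ 0 at y ∈ ∅; common: ∅.
  x = 10: f ≡ 0 at y ∈ ∅; g ≡ 0 at y ∈ {1, 9}; common: ∅.
Collecting: common zeros = ∅, so the count is 0.
Comparison with the Bézout bound: 0 ≤ 4 = deg(f)·deg(g), as expected for curves with no common component (the affine F_11-count falls short of the bound because intersections may lie at infinity, over extension fields, or carry multiplicity).


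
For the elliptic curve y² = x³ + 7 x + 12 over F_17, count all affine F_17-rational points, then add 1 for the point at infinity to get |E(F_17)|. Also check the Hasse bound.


Affine points = {(2, 0), (3, 3), (3, 14), (4, 6), (4, 11), (5, 6), (5, 11), (6, 7), (6, 10), (7, 8), (7, 9), (8, 6), (8, 11), (11, 3), (11, 14), (14, 7), (14, 10), (16, 2), (16, 15)}; affine count = 19; |E(F_17)| = 20.

Discriminant check: Δ ∝ 4a³ + 27b² = 4·7³ + 27·12² = 4·343 + 27·144 ≡ 7 (mod 17). Nonzero ⇒ E is nonsingular.
For each x ∈ F_17, compute rhs = x³ + 7·x + 12 mod 17, then count y ∈ F_17 with y² ≡ rhs.
  x = 0: rhs = 12, matching y values: none (0 points).
  x = 1: rhs = 3, matching y values: none (0 points).
  x = 2: rhs = 0, matching y values: 0 (1 points).
  x = 3: rhs = 9, matching y values: 3, 14 (2 points).
  x = 4: rhs = 2, matching y values: 6, 11 (2 points).
  x = 5: rhs = 2, matching y values: 6, 11 (2 points).
  x = 6: rhs = 15, matching y values: 7, 10 (2 points).
  x = 7: rhs = 13, matching y values: 8, 9 (2 points).
  x = 8: rhs = 2, matching y values: 6, 11 (2 points).
  x = 9: rhs = 5, matching y values: none (0 points).
  x = 10: rhs = 11, matching y values: none (0 points).
  x = 11: rhs = 9, matching y values: 3, 14 (2 points).
  x = 12: rhs = 5, matching y values: none (0 points).
  x = 13: rhs = 5, matching y values: none (0 points).
  x = 14: rhs = 15, matching y values: 7, 10 (2 points).
  x = 15: rhs = 7, matching y values: none (0 points).
  x = 16: rhs = 4, matching y values: 2, 15 (2 points).
Total affine count: 19.
Full point count |E(F_17)| = 19 + 1 = 20.
Hasse bound: |20 − (17+1)| = |2| = 2 ≤ 2√17 ≈ 8.2462 ✓.


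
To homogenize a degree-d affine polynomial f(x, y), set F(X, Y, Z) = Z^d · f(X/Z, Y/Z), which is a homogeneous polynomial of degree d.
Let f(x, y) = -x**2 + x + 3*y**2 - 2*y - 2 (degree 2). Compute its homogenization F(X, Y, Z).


F(X, Y, Z) = -X**2 + X*Z + 3*Y**2 - 2*Y*Z - 2*Z**2

deg(f) = 2.
Substitute x = X/Z, y = Y/Z into f, then multiply by Z^2.
  monomial -1·x^2·y^0 ↦ -1·X^2·Y^0·Z^0.
  monomial 1·x^1·y^0 ↦ 1·X^1·Y^0·Z^1.
  monomial 3·x^0·y^2 ↦ 3·X^0·Y^2·Z^0.
  monomial -2·x^0·y^1 ↦ -2·X^0·Y^1·Z^1.
  monomial -2·x^0·y^0 ↦ -2·X^0·Y^0·Z^2.
Collecting: F(X, Y, Z) = -X**2 + X*Z + 3*Y**2 - 2*Y*Z - 2*Z**2.


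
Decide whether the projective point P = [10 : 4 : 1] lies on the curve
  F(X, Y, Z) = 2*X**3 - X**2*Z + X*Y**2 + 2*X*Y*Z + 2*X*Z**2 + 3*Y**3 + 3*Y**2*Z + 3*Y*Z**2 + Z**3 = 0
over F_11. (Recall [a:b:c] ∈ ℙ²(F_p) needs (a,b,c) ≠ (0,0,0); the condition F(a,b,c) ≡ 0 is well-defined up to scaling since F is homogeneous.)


F(10,4,1) ≡ 4 (mod 11); P is NOT on the curve.

Evaluate F(10, 4, 1) term-by-term (mod 11).
  2*X**3 ↦ 2·1000·1·1 = 2000
  -X**2*Z ↦ -1·100·1·1 = -100
  X*Y**2 ↦ 1·10·16·1 = 160
  2*X*Y*Z ↦ 2·10·4·1 = 80
  2*X*Z**2 ↦ 2·10·1·1 = 20
  3*Y**3 ↦ 3·1·64·1 = 192
  3*Y**2*Z ↦ 3·1·16·1 = 48
  3*Y*Z**2 ↦ 3·1·4·1 = 12
  Z**3 ↦ 1·1·1·1 = 1
Sum: F(10, 4, 1) = (2000) + (-100) + (160) + (80) + (20) + (192) + (48) + (12) + (1) = 2413.
Reducing mod 11: 2413 ≡ 4 (mod 11).
Since F(a, b, c) ≡ 4 ≠ 0 (mod 11), P does NOT lie on the curve.


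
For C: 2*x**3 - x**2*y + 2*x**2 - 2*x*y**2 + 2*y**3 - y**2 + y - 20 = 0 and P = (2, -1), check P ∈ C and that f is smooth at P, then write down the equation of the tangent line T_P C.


Tangent line at P: 34*x + 13*y - 55 = 0.

Step 1: f(2, -1) = 0, so P lies on C.
Step 2: partial derivatives
  f_x(x, y) = 6*x**2 - 2*x*y + 4*x - 2*y**2, f_y(x, y) = -x**2 - 4*x*y + 6*y**2 - 2*y + 1.
  f_x(P) = 34, f_y(P) = 13 (gradient nonzero, so P is smooth).
Step 3: tangent line at P: 34·(x − 2) + 13·(y − -1) = 0.
Expanding: 34*x + 13*y - 55 = 0.


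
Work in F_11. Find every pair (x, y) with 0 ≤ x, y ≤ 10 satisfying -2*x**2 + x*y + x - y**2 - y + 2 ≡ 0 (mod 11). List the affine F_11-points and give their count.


Affine F_11-points: {(0, 1), (0, 9), (1, 1), (1, 10), (4, 6), (4, 8), (5, 6), (5, 9), (6, 8), (10, 10)}; count = 10.

For each of the 121 pairs (x, y) ∈ F_11², evaluate f(x, y) mod 11. Record the zeros.
  x = 0: [0↦2, 1↦0, 2↦7, 3↦1, 4↦4, 5↦5, 6↦4, 7↦1, 8↦7, 9↦0, 10↦2]  zeros at y ∈ {1, 9}
  x = 1: [0↦1, 1↦0, 2↦8, 3↦3, 4↦7, 5↦9, 6↦9, 7↦7, 8↦3, 9↦8, 10↦0]  zeros at y ∈ {1, 10}
  x = 2: [0↦7, 1↦7, 2↦5, 3↦1, 4↦6, 5↦9, 6↦10, 7↦9, 8↦6, 9↦1, 10↦5]  zeros at y ∈ ∅
  x = 3: [0↦9, 1↦10, 2↦9, 3↦6, 4↦1, 5↦5, 6↦7, 7↦7, 8↦5, 9↦1, 10↦6]  zeros at y ∈ ∅
  x = 4: [0↦7, 1↦9, 2↦9, 3↦7, 4↦3, 5↦8, 6↦0, 7↦1, 8↦0, 9↦8, 10↦3]  zeros at y ∈ {6, 8}
  x = 5: [0↦1, 1↦4, 2↦5, 3↦4, 4↦1, 5↦7, 6↦0, 7↦2, 8↦2, 9↦0, 10↦7]  zeros at y ∈ {6, 9}
  x = 6: [0↦2, 1↦6, 2↦8, 3↦8, 4↦6, 5↦2, 6↦7, 7↦10, 8↦0, 9↦10, 10↦7]  zeros at y ∈ {8}
  x = 7: [0↦10, 1↦4, 2↦7, 3↦8, 4↦7, 5↦4, 6↦10, 7↦3, 8↦5, 9↦5, 10↦3]  zeros at y ∈ ∅
  x = 8: [0↦3, 1↦9, 2↦2, 3↦4, 4↦4, 5↦2, 6↦9, 7↦3, 8↦6, 9↦7, 10↦6]  zeros at y ∈ ∅
  x = 9: [0↦3, 1↦10, 2↦4, 3↦7, 4↦8, 5↦7, 6↦4, 7↦10, 8↦3, 9↦5, 10↦5]  zeros at y ∈ ∅
  x = 10: [0↦10, 1↦7, 2↦2, 3↦6, 4↦8, 5↦8, 6↦6, 7↦2, 8↦7, 9↦10, 10↦0]  zeros at y ∈ {10}
Collecting zeros: affine points = {(0, 1), (0, 9), (1, 1), (1, 10), (4, 6), (4, 8), (5, 6), (5, 9), (6, 8), (10, 10)}.
Total count |C(F_11)_aff| = 10.


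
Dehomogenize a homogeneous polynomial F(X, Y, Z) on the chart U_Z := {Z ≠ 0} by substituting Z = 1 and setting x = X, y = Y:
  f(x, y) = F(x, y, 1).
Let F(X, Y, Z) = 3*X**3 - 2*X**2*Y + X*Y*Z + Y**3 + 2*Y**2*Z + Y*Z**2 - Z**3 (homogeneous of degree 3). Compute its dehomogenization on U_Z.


f(x, y) = 3*x**3 - 2*x**2*y + x*y + y**3 + 2*y**2 + y - 1

On U_Z we set Z = 1. Each monomial c·X^i·Y^j·Z^k in F becomes c·x^i·y^j·1^k = c·x^i·y^j.
Substituting Z = 1: F(X, Y, 1) = 3*x**3 - 2*x**2*y + x*y + y**3 + 2*y**2 + y - 1.
Note: deg(f) ≤ deg(F) = 3; strict inequality happens when F is divisible by Z (lost terms).


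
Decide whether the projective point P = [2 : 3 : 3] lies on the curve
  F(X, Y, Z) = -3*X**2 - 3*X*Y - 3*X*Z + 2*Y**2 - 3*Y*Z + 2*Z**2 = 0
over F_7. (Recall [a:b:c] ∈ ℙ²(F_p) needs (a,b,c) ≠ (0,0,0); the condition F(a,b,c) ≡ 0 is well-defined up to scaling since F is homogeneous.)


F(2,3,3) ≡ 3 (mod 7); P is NOT on the curve.

Evaluate F(2, 3, 3) term-by-term (mod 7).
  -3*X**2 ↦ -3·4·1·1 = -12
  -3*X*Y ↦ -3·2·3·1 = -18
  -3*X*Z ↦ -3·2·1·3 = -18
  2*Y**2 ↦ 2·1·9·1 = 18
  -3*Y*Z ↦ -3·1·3·3 = -27
  2*Z**2 ↦ 2·1·1·9 = 18
Sum: F(2, 3, 3) = (-12) + (-18) + (-18) + (18) + (-27) + (18) = -39.
Reducing mod 7: -39 ≡ 3 (mod 7).
Since F(a, b, c) ≡ 3 ≠ 0 (mod 7), P does NOT lie on the curve.


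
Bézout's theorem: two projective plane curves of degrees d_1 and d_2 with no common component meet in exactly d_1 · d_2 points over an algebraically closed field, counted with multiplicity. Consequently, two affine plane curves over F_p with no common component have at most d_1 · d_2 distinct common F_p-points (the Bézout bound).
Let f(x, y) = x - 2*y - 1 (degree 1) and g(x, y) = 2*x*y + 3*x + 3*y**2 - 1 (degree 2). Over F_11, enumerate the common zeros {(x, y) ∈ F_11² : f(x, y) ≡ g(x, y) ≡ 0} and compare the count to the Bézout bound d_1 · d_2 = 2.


Common zeros: ∅; count = 0; Bézout bound = 2.

deg(f) = 1, deg(g) = 2, so Bézout bound = 2.
Scan x ∈ F_11. For each x, list the y ∈ F_11 with f(x, y) ≡ 0 and those with g(x, y) ≡ 0 (mod 11); the common zeros in that column are the intersection.
  x = 0: f ≡ 0 at y ∈ {5}; g ≡ 0 at y ∈ {2, 9}; common: ∅.
  x = 1: f ≡ 0 at y ∈ {0}; g ≡ 0 at y ∈ ∅; common: ∅.
  x = 2: f ≡ 0 at y ∈ {6}; g ≡ 0 at y ∈ {3}; common: ∅.
  x = 3: f ≡ 0 at y ∈ {1}; g ≡ 0 at y ∈ ∅; common: ∅.
  x = 4: f ≡ 0 at y ∈ {7}; g ≡ 0 at y ∈ {0, 1}; common: ∅.
  x = 5: f ≡ 0 at y ∈ {2}; g ≡ 0 at y ∈ {7, 8}; common: ∅.
  x = 6: f ≡ 0 at y ∈ {8}; g ≡ 0 at y ∈ ∅; common: ∅.
  x = 7: f ≡ 0 at y ∈ {3}; g ≡ 0 at y ∈ {5}; common: ∅.
  x = 8: f ≡ 0 at y ∈ {9}; g ≡ 0 at y ∈ ∅; common: ∅.
  x = 9: f ≡ 0 at y ∈ {4}; g ≡ 0 at y ∈ {6, 10}; common: ∅.
  x = 10: f ≡ 0 at y ∈ {10}; g ≡ 0 at y ∈ ∅; common: ∅.
Collecting: common zeros = ∅, so the count is 0.
Comparison with the Bézout bound: 0 ≤ 2 = deg(f)·deg(g), as expected for curves with no common component (the affine F_11-count falls short of the bound because intersections may lie at infinity, over extension fields, or carry multiplicity).


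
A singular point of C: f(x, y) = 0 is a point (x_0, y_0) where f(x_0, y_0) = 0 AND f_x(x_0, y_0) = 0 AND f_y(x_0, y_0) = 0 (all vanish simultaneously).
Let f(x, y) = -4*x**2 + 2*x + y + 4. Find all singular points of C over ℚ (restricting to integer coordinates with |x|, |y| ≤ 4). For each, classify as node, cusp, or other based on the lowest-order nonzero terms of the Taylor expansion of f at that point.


No singular points in the scanned grid; C is smooth there.

Compute partial derivatives:
  f_x = 2 - 8*x.
  f_y = 1.
f_y = 1 is a nonzero constant, so f_y never vanishes: no point (x, y) can satisfy f = f_x = f_y = 0. In particular no (x, y) ∈ {−4, ..., 4}² is singular; the curve is smooth.


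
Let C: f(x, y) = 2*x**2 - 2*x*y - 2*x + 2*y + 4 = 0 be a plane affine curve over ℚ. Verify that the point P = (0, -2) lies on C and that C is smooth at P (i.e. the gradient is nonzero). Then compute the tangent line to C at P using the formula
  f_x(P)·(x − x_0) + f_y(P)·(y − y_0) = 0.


Tangent line at P: 2*x + 2*y + 4 = 0.

Step 1: f(0, -2) = 0, so P lies on C.
Step 2: partial derivatives
  f_x(x, y) = 4*x - 2*y - 2, f_y(x, y) = 2 - 2*x.
  f_x(P) = 2, f_y(P) = 2 (gradient nonzero, so P is smooth).
Step 3: tangent line at P: 2·(x − 0) + 2·(y − -2) = 0.
Expanding: 2*x + 2*y + 4 = 0.


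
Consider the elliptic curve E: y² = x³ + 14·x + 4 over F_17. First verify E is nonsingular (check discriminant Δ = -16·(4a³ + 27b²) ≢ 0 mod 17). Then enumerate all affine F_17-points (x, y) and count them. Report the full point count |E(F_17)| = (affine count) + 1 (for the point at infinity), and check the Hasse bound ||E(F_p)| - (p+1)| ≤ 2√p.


Affine points = {(0, 2), (0, 15), (1, 6), (1, 11), (6, 7), (6, 10), (8, 4), (8, 13), (9, 3), (9, 14), (12, 8), (12, 9), (15, 6), (15, 11)}; affine count = 14; |E(F_17)| = 15.

Discriminant check: Δ ∝ 4a³ + 27b² = 4·14³ + 27·4² = 4·2744 + 27·16 ≡ 1 (mod 17). Nonzero ⇒ E is nonsingular.
For each x ∈ F_17, compute rhs = x³ + 14·x + 4 mod 17, then count y ∈ F_17 with y² ≡ rhs.
  x = 0: rhs = 4, matching y values: 2, 15 (2 points).
  x = 1: rhs = 2, matching y values: 6, 11 (2 points).
  x = 2: rhs = 6, matching y values: none (0 points).
  x = 3: rhs = 5, matching y values: none (0 points).
  x = 4: rhs = 5, matching y values: none (0 points).
  x = 5: rhs = 12, matching y values: none (0 points).
  x = 6: rhs = 15, matching y values: 7, 10 (2 points).
  x = 7: rhs = 3, matching y values: none (0 points).
  x = 8: rhs = 16, matching y values: 4, 13 (2 points).
  x = 9: rhs = 9, matching y values: 3, 14 (2 points).
  x = 10: rhs = 5, matching y values: none (0 points).
  x = 11: rhs = 10, matching y values: none (0 points).
  x = 12: rhs = 13, matching y values: 8, 9 (2 points).
  x = 13: rhs = 3, matching y values: none (0 points).
  x = 14: rhs = 3, matching y values: none (0 points).
  x = 15: rhs = 2, matching y values: 6, 11 (2 points).
  x = 16: rhs = 6, matching y values: none (0 points).
Total affine count: 14.
Full point count |E(F_17)| = 14 + 1 = 15.
Hasse bound: |15 − (17+1)| = |-3| = 3 ≤ 2√17 ≈ 8.2462 ✓.


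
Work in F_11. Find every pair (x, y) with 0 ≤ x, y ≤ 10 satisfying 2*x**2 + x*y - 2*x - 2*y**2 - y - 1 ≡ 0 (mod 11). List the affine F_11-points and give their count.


Affine F_11-points: {(0, 2), (0, 3), (1, 4), (1, 7), (2, 7), (2, 10), (3, 0), (3, 1), (5, 3), (5, 10), (9, 0), (9, 4)}; count = 12.

For each of the 121 pairs (x, y) ∈ F_11², evaluate f(x, y) mod 11. Record the zeros.
  x = 0: [0↦10, 1↦7, 2↦0, 3↦0, 4↦7, 5↦10, 6↦9, 7↦4, 8↦6, 9↦4, 10↦9]  zeros at y ∈ {2, 3}
  x = 1: [0↦10, 1↦8, 2↦2, 3↦3, 4↦0, 5↦4, 6↦4, 7↦0, 8↦3, 9↦2, 10↦8]  zeros at y ∈ {4, 7}
  x = 2: [0↦3, 1↦2, 2↦8, 3↦10, 4↦8, 5↦2, 6↦3, 7↦0, 8↦4, 9↦4, 10↦0]  zeros at y ∈ {7, 10}
  x = 3: [0↦0, 1↦0, 2↦7, 3↦10, 4↦9, 5↦4, 6↦6, 7↦4, 8↦9, 9↦10, 10↦7]  zeros at y ∈ {0, 1}
  x = 4: [0↦1, 1↦2, 2↦10, 3↦3, 4↦3, 5↦10, 6↦2, 7↦1, 8↦7, 9↦9, 10↦7]  zeros at y ∈ ∅
  x = 5: [0↦6, 1↦8, 2↦6, 3↦0, 4↦1, 5↦9, 6↦2, 7↦2, 8↦9, 9↦1, 10↦0]  zeros at y ∈ {3, 10}
  x = 6: [0↦4, 1↦7, 2↦6, 3↦1, 4↦3, 5↦1, 6↦6, 7↦7, 8↦4, 9↦8, 10↦8]  zeros at y ∈ ∅
  x = 7: [0↦6, 1↦10, 2↦10, 3↦6, 4↦9, 5↦8, 6↦3, 7↦5, 8↦3, 9↦8, 10↦9]  zeros at y ∈ ∅
  x = 8: [0↦1, 1↦6, 2↦7, 3↦4, 4↦8, 5↦8, 6↦4, 7↦7, 8↦6, 9↦1, 10↦3]  zeros at y ∈ ∅
  x = 9: [0↦0, 1↦6, 2↦8, 3↦6, 4↦0, 5↦1, 6↦9, 7↦2, 8↦2, 9↦9, 10↦1]  zeros at y ∈ {0, 4}
  x = 10: [0↦3, 1↦10, 2↦2, 3↦1, 4↦7, 5↦9, 6↦7, 7↦1, 8↦2, 9↦10, 10↦3]  zeros at y ∈ ∅
Collecting zeros: affine points = {(0, 2), (0, 3), (1, 4), (1, 7), (2, 7), (2, 10), (3, 0), (3, 1), (5, 3), (5, 10), (9, 0), (9, 4)}.
Total count |C(F_11)_aff| = 12.


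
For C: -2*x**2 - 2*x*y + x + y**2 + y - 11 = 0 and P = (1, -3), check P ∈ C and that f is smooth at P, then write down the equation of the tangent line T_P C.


Tangent line at P: 3*x - 7*y - 24 = 0.

Step 1: f(1, -3) = 0, so P lies on C.
Step 2: partial derivatives
  f_x(x, y) = -4*x - 2*y + 1, f_y(x, y) = -2*x + 2*y + 1.
  f_x(P) = 3, f_y(P) = -7 (gradient nonzero, so P is smooth).
Step 3: tangent line at P: 3·(x − 1) + -7·(y − -3) = 0.
Expanding: 3*x - 7*y - 24 = 0.


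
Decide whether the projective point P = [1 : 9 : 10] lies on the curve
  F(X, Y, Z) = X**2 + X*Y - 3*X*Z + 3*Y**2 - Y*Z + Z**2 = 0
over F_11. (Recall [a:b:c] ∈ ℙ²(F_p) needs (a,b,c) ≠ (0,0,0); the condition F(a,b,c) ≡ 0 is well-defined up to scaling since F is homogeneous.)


F(1,9,10) ≡ 2 (mod 11); P is NOT on the curve.

Evaluate F(1, 9, 10) term-by-term (mod 11).
  X**2 ↦ 1·1·1·1 = 1
  X*Y ↦ 1·1·9·1 = 9
  -3*X*Z ↦ -3·1·1·10 = -30
  3*Y**2 ↦ 3·1·81·1 = 243
  -Y*Z ↦ -1·1·9·10 = -90
  Z**2 ↦ 1·1·1·100 = 100
Sum: F(1, 9, 10) = (1) + (9) + (-30) + (243) + (-90) + (100) = 233.
Reducing mod 11: 233 ≡ 2 (mod 11).
Since F(a, b, c) ≡ 2 ≠ 0 (mod 11), P does NOT lie on the curve.


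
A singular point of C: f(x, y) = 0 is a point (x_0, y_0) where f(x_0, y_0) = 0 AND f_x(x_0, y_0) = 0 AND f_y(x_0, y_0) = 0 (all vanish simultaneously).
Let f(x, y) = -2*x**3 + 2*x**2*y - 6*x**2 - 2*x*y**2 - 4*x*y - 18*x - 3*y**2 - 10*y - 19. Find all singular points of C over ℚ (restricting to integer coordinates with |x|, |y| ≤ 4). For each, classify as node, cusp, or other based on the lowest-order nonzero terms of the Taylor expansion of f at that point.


Singular points: {(-2, -3)}; classification: cusp.

Compute partial derivatives:
  f_x = -6*x**2 + 4*x*y - 12*x - 2*y**2 - 4*y - 18.
  f_y = 2*x**2 - 4*x*y - 4*x - 6*y - 10.
Scan x_0 ∈ {−4, ..., 4}. For each x_0, f_y(x_0, y) is a polynomial in y; find its integer roots y ∈ {−4, ..., 4}, then test f_x and f at those candidates.
  x = -4: f_y(-4, y) = 10*y + 38; no integer root y with |y| ≤ 4.
  x = -3: f_y(-3, y) = 6*y + 20; no integer root y with |y| ≤ 4.
  x = -2: f_y(-2, y) = 2*y + 6; vanishes at y ∈ {-3}. (-2, -3): f_x = 0, f = 0 — SINGULAR.
  x = -1: f_y(-1, y) = -2*y - 4; vanishes at y ∈ {-2}. (-1, -2): f_x = -4 ≠ 0.
  x = 0: f_y(0, y) = -6*y - 10; no integer root y with |y| ≤ 4.
  x = 1: f_y(1, y) = -10*y - 12; no integer root y with |y| ≤ 4.
  x = 2: f_y(2, y) = -14*y - 10; no integer root y with |y| ≤ 4.
  x = 3: f_y(3, y) = -18*y - 4; no integer root y with |y| ≤ 4.
  x = 4: f_y(4, y) = 6 - 22*y; no integer root y with |y| ≤ 4.
Only singular point on the grid: (-2, -3).
Classify: substitute x = -2 + u, y = -3 + v and expand: f = -2*u**3 + 2*u**2*v - 2*u*v**2 + v**2.
No constant or linear terms (consistent with a singular point). Quadratic part: v**2. Cubic part: -2*u**3 + 2*u**2*v - 2*u*v**2.
The quadratic part v**2 is a perfect square, so there is a single (double) tangent line v = 0, i.e. y = -3. Restricting the cubic part to that line (v = 0) leaves -2*u**3 ≠ 0, so f is not divisible by v and the branch is v² ≈ 2*u**3 to lowest order — this is a cusp.
Classification: cusp.


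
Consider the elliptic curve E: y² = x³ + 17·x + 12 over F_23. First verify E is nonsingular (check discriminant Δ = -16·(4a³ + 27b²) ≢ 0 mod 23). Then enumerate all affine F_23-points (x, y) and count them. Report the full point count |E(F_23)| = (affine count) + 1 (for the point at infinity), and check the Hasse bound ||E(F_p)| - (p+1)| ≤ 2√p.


Affine points = {(0, 9), (0, 14), (2, 10), (2, 13), (4, 11), (4, 12), (6, 10), (6, 13), (8, 4), (8, 19), (10, 3), (10, 20), (11, 9), (11, 14), (12, 9), (12, 14), (14, 2), (14, 21), (15, 10), (15, 13), (17, 4), (17, 19), (18, 3), (18, 20), (19, 8), (19, 15), (20, 7), (20, 16), (21, 4), (21, 19)}; affine count = 30; |E(F_23)| = 31.

Discriminant check: Δ ∝ 4a³ + 27b² = 4·17³ + 27·12² = 4·4913 + 27·144 ≡ 11 (mod 23). Nonzero ⇒ E is nonsingular.
For each x ∈ F_23, compute rhs = x³ + 17·x + 12 mod 23, then count y ∈ F_23 with y² ≡ rhs.
  x = 0: rhs = 12, matching y values: 9, 14 (2 points).
  x = 1: rhs = 7, matching y values: none (0 points).
  x = 2: rhs = 8, matching y values: 10, 13 (2 points).
  x = 3: rhs = 21, matching y values: none (0 points).
  x = 4: rhs = 6, matching y values: 11, 12 (2 points).
  x = 5: rhs = 15, matching y values: none (0 points).
  x = 6: rhs = 8, matching y values: 10, 13 (2 points).
  x = 7: rhs = 14, matching y values: none (0 points).
  x = 8: rhs = 16, matching y values: 4, 19 (2 points).
  x = 9: rhs = 20, matching y values: none (0 points).
  x = 10: rhs = 9, matching y values: 3, 20 (2 points).
  x = 11: rhs = 12, matching y values: 9, 14 (2 points).
  x = 12: rhs = 12, matching y values: 9, 14 (2 points).
  x = 13: rhs = 15, matching y values: none (0 points).
  x = 14: rhs = 4, matching y values: 2, 21 (2 points).
  x = 15: rhs = 8, matching y values: 10, 13 (2 points).
  x = 16: rhs = 10, matching y values: none (0 points).
  x = 17: rhs = 16, matching y values: 4, 19 (2 points).
  x = 18: rhs = 9, matching y values: 3, 20 (2 points).
  x = 19: rhs = 18, matching y values: 8, 15 (2 points).
  x = 20: rhs = 3, matching y values: 7, 16 (2 points).
  x = 21: rhs = 16, matching y values: 4, 19 (2 points).
  x = 22: rhs = 17, matching y values: none (0 points).
Total affine count: 30.
Full point count |E(F_23)| = 30 + 1 = 31.
Hasse bound: |31 − (23+1)| = |7| = 7 ≤ 2√23 ≈ 9.5917 ✓.


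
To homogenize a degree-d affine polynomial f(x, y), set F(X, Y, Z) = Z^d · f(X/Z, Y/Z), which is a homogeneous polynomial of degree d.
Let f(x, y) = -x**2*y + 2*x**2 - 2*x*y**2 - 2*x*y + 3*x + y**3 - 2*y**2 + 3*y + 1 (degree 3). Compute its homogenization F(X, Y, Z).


F(X, Y, Z) = -X**2*Y + 2*X**2*Z - 2*X*Y**2 - 2*X*Y*Z + 3*X*Z**2 + Y**3 - 2*Y**2*Z + 3*Y*Z**2 + Z**3

deg(f) = 3.
Substitute x = X/Z, y = Y/Z into f, then multiply by Z^3.
  monomial -1·x^2·y^1 ↦ -1·X^2·Y^1·Z^0.
  monomial 2·x^2·y^0 ↦ 2·X^2·Y^0·Z^1.
  monomial -2·x^1·y^2 ↦ -2·X^1·Y^2·Z^0.
  monomial -2·x^1·y^1 ↦ -2·X^1·Y^1·Z^1.
  monomial 3·x^1·y^0 ↦ 3·X^1·Y^0·Z^2.
  monomial 1·x^0·y^3 ↦ 1·X^0·Y^3·Z^0.
  monomial -2·x^0·y^2 ↦ -2·X^0·Y^2·Z^1.
  monomial 3·x^0·y^1 ↦ 3·X^0·Y^1·Z^2.
  monomial 1·x^0·y^0 ↦ 1·X^0·Y^0·Z^3.
Collecting: F(X, Y, Z) = -X**2*Y + 2*X**2*Z - 2*X*Y**2 - 2*X*Y*Z + 3*X*Z**2 + Y**3 - 2*Y**2*Z + 3*Y*Z**2 + Z**3.


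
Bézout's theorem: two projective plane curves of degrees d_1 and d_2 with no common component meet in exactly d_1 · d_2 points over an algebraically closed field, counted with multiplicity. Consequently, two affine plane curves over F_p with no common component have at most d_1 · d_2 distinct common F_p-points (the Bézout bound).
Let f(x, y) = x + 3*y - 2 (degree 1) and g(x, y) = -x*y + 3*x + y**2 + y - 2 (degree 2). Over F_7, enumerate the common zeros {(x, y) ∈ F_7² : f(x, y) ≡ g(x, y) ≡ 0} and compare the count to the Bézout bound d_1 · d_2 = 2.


Common zeros: {(3, 2), (4, 4)}; count = 2; Bézout bound = 2.

deg(f) = 1, deg(g) = 2, so Bézout bound = 2.
Scan x ∈ F_7. For each x, list the y ∈ F_7 with f(x, y) ≡ 0 and those with g(x, y) ≡ 0 (mod 7); the common zeros in that column are the intersection.
  x = 0: f ≡ 0 at y ∈ {3}; g ≡ 0 at y ∈ {1, 5}; common: ∅.
  x = 1: f ≡ 0 at y ∈ {5}; g ≡ 0 at y ∈ ∅; common: ∅.
  x = 2: f ≡ 0 at y ∈ {0}; g ≡ 0 at y ∈ ∅; common: ∅.
  x = 3: f ≡ 0 at y ∈ {2}; g ≡ 0 at y ∈ {0, 2}; common: {2}.
  x = 4: f ≡ 0 at y ∈ {4}; g ≡ 0 at y ∈ {4, 6}; common: {4}.
  x = 5: f ≡ 0 at y ∈ {6}; g ≡ 0 at y ∈ ∅; common: ∅.
  x = 6: f ≡ 0 at y ∈ {1}; g ≡ 0 at y ∈ ∅; common: ∅.
Collecting: common zeros = {(3, 2), (4, 4)}, so the count is 2.
Comparison with the Bézout bound: 2 ≤ 2 = deg(f)·deg(g), as expected for curves with no common component (the bound is attained).


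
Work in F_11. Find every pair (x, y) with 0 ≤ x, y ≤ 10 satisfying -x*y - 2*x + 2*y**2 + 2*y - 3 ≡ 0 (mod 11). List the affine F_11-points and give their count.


Affine F_11-points: {(2, 3), (2, 8), (4, 0), (4, 1), (5, 2), (5, 5), (6, 6), (6, 7), (8, 4), (8, 10)}; count = 10.

For each of the 121 pairs (x, y) ∈ F_11², evaluate f(x, y) mod 11. Record the zeros.
  x = 0: [0↦8, 1↦1, 2↦9, 3↦10, 4↦4, 5↦2, 6↦4, 7↦10, 8↦9, 9↦1, 10↦8]  zeros at y ∈ ∅
  x = 1: [0↦6, 1↦9, 2↦5, 3↦5, 4↦9, 5↦6, 6↦7, 7↦1, 8↦10, 9↦1, 10↦7]  zeros at y ∈ ∅
  x = 2: [0↦4, 1↦6, 2↦1, 3↦0, 4↦3, 5↦10, 6↦10, 7↦3, 8↦0, 9↦1, 10↦6]  zeros at y ∈ {3, 8}
  x = 3: [0↦2, 1↦3, 2↦8, 3↦6, 4↦8, 5↦3, 6↦2, 7↦5, 8↦1, 9↦1, 10↦5]  zeros at y ∈ ∅
  x = 4: [0↦0, 1↦0, 2↦4, 3↦1, 4↦2, 5↦7, 6↦5, 7↦7, 8↦2, 9↦1, 10↦4]  zeros at y ∈ {0, 1}
  x = 5: [0↦9, 1↦8, 2↦0, 3↦7, 4↦7, 5↦0, 6↦8, 7↦9, 8↦3, 9↦1, 10↦3]  zeros at y ∈ {2, 5}
  x = 6: [0↦7, 1↦5, 2↦7, 3↦2, 4↦1, 5↦4, 6↦0, 7↦0, 8↦4, 9↦1, 10↦2]  zeros at y ∈ {6, 7}
  x = 7: [0↦5, 1↦2, 2↦3, 3↦8, 4↦6, 5↦8, 6↦3, 7↦2, 8↦5, 9↦1, 10↦1]  zeros at y ∈ ∅
  x = 8: [0↦3, 1↦10, 2↦10, 3↦3, 4↦0, 5↦1, 6↦6, 7↦4, 8↦6, 9↦1, 10↦0]  zeros at y ∈ {4, 10}
  x = 9: [0↦1, 1↦7, 2↦6, 3↦9, 4↦5, 5↦5, 6↦9, 7↦6, 8↦7, 9↦1, 10↦10]  zeros at y ∈ ∅
  x = 10: [0↦10, 1↦4, 2↦2, 3↦4, 4↦10, 5↦9, 6↦1, 7↦8, 8↦8, 9↦1, 10↦9]  zeros at y ∈ ∅
Collecting zeros: affine points = {(2, 3), (2, 8), (4, 0), (4, 1), (5, 2), (5, 5), (6, 6), (6, 7), (8, 4), (8, 10)}.
Total count |C(F_11)_aff| = 10.


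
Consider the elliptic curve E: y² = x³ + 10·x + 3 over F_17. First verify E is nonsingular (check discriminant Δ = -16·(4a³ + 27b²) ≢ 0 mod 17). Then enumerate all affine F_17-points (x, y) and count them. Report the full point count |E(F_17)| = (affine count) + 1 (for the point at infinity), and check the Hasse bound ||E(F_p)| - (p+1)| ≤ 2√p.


Affine points = {(3, 3), (3, 14), (5, 5), (5, 12), (7, 5), (7, 12), (8, 0), (10, 7), (10, 10), (11, 4), (11, 13), (12, 7), (12, 10), (13, 1), (13, 16), (15, 3), (15, 14), (16, 3), (16, 14)}; affine count = 19; |E(F_17)| = 20.

Discriminant check: Δ ∝ 4a³ + 27b² = 4·10³ + 27·3² = 4·1000 + 27·9 ≡ 10 (mod 17). Nonzero ⇒ E is nonsingular.
For each x ∈ F_17, compute rhs = x³ + 10·x + 3 mod 17, then count y ∈ F_17 with y² ≡ rhs.
  x = 0: rhs = 3, matching y values: none (0 points).
  x = 1: rhs = 14, matching y values: none (0 points).
  x = 2: rhs = 14, matching y values: none (0 points).
  x = 3: rhs = 9, matching y values: 3, 14 (2 points).
  x = 4: rhs = 5, matching y values: none (0 points).
  x = 5: rhs = 8, matching y values: 5, 12 (2 points).
  x = 6: rhs = 7, matching y values: none (0 points).
  x = 7: rhs = 8, matching y values: 5, 12 (2 points).
  x = 8: rhs = 0, matching y values: 0 (1 points).
  x = 9: rhs = 6, matching y values: none (0 points).
  x = 10: rhs = 15, matching y values: 7, 10 (2 points).
  x = 11: rhs = 16, matching y values: 4, 13 (2 points).
  x = 12: rhs = 15, matching y values: 7, 10 (2 points).
  x = 13: rhs = 1, matching y values: 1, 16 (2 points).
  x = 14: rhs = 14, matching y values: none (0 points).
  x = 15: rhs = 9, matching y values: 3, 14 (2 points).
  x = 16: rhs = 9, matching y values: 3, 14 (2 points).
Total affine count: 19.
Full point count |E(F_17)| = 19 + 1 = 20.
Hasse bound: |20 − (17+1)| = |2| = 2 ≤ 2√17 ≈ 8.2462 ✓.


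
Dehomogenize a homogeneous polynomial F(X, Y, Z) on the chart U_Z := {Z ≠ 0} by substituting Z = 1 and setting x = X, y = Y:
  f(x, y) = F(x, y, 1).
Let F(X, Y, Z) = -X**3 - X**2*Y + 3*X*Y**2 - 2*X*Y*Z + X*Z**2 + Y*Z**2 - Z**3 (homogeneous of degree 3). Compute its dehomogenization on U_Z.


f(x, y) = -x**3 - x**2*y + 3*x*y**2 - 2*x*y + x + y - 1

On U_Z we set Z = 1. Each monomial c·X^i·Y^j·Z^k in F becomes c·x^i·y^j·1^k = c·x^i·y^j.
Substituting Z = 1: F(X, Y, 1) = -x**3 - x**2*y + 3*x*y**2 - 2*x*y + x + y - 1.
Note: deg(f) ≤ deg(F) = 3; strict inequality happens when F is divisible by Z (lost terms).


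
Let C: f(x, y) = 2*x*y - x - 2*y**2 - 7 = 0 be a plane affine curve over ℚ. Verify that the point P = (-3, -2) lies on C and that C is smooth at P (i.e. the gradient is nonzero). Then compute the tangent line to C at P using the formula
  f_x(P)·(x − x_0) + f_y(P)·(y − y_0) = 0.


Tangent line at P: -5*x + 2*y - 11 = 0.

Step 1: f(-3, -2) = 0, so P lies on C.
Step 2: partial derivatives
  f_x(x, y) = 2*y - 1, f_y(x, y) = 2*x - 4*y.
  f_x(P) = -5, f_y(P) = 2 (gradient nonzero, so P is smooth).
Step 3: tangent line at P: -5·(x − -3) + 2·(y − -2) = 0.
Expanding: -5*x + 2*y - 11 = 0.


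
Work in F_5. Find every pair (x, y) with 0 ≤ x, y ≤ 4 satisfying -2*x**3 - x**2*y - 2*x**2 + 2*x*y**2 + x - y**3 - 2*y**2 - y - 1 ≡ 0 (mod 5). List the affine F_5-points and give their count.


Affine F_5-points: {(0, 1), (2, 4), (3, 0), (3, 4), (4, 2)}; count = 5.

For each of the 25 pairs (x, y) ∈ F_5², evaluate f(x, y) mod 5. Record the zeros.
  x = 0: [0↦4, 1↦0, 2↦1, 3↦1, 4↦4]  zeros at y ∈ {1}
  x = 1: [0↦1, 1↦3, 2↦4, 3↦3, 4↦4]  zeros at y ∈ ∅
  x = 2: [0↦2, 1↦3, 2↦2, 3↦3, 4↦0]  zeros at y ∈ {4}
  x = 3: [0↦0, 1↦3, 2↦3, 3↦4, 4↦0]  zeros at y ∈ {0, 4}
  x = 4: [0↦3, 1↦1, 2↦0, 3↦4, 4↦2]  zeros at y ∈ {2}
Collecting zeros: affine points = {(0, 1), (2, 4), (3, 0), (3, 4), (4, 2)}.
Total count |C(F_5)_aff| = 5.


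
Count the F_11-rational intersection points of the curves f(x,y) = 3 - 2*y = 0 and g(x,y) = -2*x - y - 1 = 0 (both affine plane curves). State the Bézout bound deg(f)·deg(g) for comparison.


Common zeros: {(7, 7)}; count = 1; Bézout bound = 1.

deg(f) = 1, deg(g) = 1, so Bézout bound = 1.
Scan x ∈ F_11. For each x, list the y ∈ F_11 with f(x, y) ≡ 0 and those with g(x, y) ≡ 0 (mod 11); the common zeros in that column are the intersection.
  x = 0: f ≡ 0 at y ∈ {7}; g ≡ 0 at y ∈ {10}; common: ∅.
  x = 1: f ≡ 0 at y ∈ {7}; g ≡ 0 at y ∈ {8}; common: ∅.
  x = 2: f ≡ 0 at y ∈ {7}; g ≡ 0 at y ∈ {6}; common: ∅.
  x = 3: f ≡ 0 at y ∈ {7}; g ≡ 0 at y ∈ {4}; common: ∅.
  x = 4: f ≡ 0 at y ∈ {7}; g ≡ 0 at y ∈ {2}; common: ∅.
  x = 5: f ≡ 0 at y ∈ {7}; g ≡ 0 at y ∈ {0}; common: ∅.
  x = 6: f ≡ 0 at y ∈ {7}; g ≡ 0 at y ∈ {9}; common: ∅.
  x = 7: f ≡ 0 at y ∈ {7}; g ≡ 0 at y ∈ {7}; common: {7}.
  x = 8: f ≡ 0 at y ∈ {7}; g ≡ 0 at y ∈ {5}; common: ∅.
  x = 9: f ≡ 0 at y ∈ {7}; g ≡ 0 at y ∈ {3}; common: ∅.
  x = 10: f ≡ 0 at y ∈ {7}; g ≡ 0 at y ∈ {1}; common: ∅.
Collecting: common zeros = {(7, 7)}, so the count is 1.
Comparison with the Bézout bound: 1 ≤ 1 = deg(f)·deg(g), as expected for curves with no common component (the bound is attained).


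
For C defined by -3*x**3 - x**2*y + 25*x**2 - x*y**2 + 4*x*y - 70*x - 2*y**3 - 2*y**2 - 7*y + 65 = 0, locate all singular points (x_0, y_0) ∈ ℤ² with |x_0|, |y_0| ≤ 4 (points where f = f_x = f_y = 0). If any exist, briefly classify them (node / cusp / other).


Singular points: {(3, -1)}; classification: node.

Compute partial derivatives:
  f_x = -9*x**2 - 2*x*y + 50*x - y**2 + 4*y - 70.
  f_y = -x**2 - 2*x*y + 4*x - 6*y**2 - 4*y - 7.
Scan x_0 ∈ {−4, ..., 4}. For each x_0, f_y(x_0, y) is a polynomial in y; find its integer roots y ∈ {−4, ..., 4}, then test f_x and f at those candidates.
  x = -4: f_y(-4, y) = -6*y**2 + 4*y - 39; no integer root y with |y| ≤ 4.
  x = -3: f_y(-3, y) = -6*y**2 + 2*y - 28; no integer root y with |y| ≤ 4.
  x = -2: f_y(-2, y) = -6*y**2 - 19; no integer root y with |y| ≤ 4.
  x = -1: f_y(-1, y) = -6*y**2 - 2*y - 12; no integer root y with |y| ≤ 4.
  x = 0: f_y(0, y) = -6*y**2 - 4*y - 7; no integer root y with |y| ≤ 4.
  x = 1: f_y(1, y) = -6*y**2 - 6*y - 4; no integer root y with |y| ≤ 4.
  x = 2: f_y(2, y) = -6*y**2 - 8*y - 3; no integer root y with |y| ≤ 4.
  x = 3: f_y(3, y) = -6*y**2 - 10*y - 4; vanishes at y ∈ {-1}. (3, -1): f_x = 0, f = 0 — SINGULAR.
  x = 4: f_y(4, y) = -6*y**2 - 12*y - 7; no integer root y with |y| ≤ 4.
Only singular point on the grid: (3, -1).
Classify: substitute x = 3 + u, y = -1 + v and expand: f = -3*u**3 - u**2*v - u**2 - u*v**2 - 2*v**3 + v**2.
No constant or linear terms (consistent with a singular point). Quadratic part: -u**2 + v**2. Cubic part: -3*u**3 - u**2*v - u*v**2 - 2*v**3.
The quadratic part v**2 - u**2 = (v − u)(v + u) splits into two distinct linear factors, so there are two distinct tangent lines y − -1 = ±(x − 3) — this is a node (ordinary double point).
Classification: node.
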